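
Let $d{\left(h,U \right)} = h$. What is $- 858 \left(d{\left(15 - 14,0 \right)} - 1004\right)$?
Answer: $860574$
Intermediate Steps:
$- 858 \left(d{\left(15 - 14,0 \right)} - 1004\right) = - 858 \left(\left(15 - 14\right) - 1004\right) = - 858 \left(1 - 1004\right) = \left(-858\right) \left(-1003\right) = 860574$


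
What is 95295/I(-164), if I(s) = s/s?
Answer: 95295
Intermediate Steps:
I(s) = 1
95295/I(-164) = 95295/1 = 95295*1 = 95295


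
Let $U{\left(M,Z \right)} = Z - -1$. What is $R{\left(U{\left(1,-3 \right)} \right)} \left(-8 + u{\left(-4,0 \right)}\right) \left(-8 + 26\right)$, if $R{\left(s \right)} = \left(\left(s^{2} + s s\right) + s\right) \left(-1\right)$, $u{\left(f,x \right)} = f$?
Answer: $1296$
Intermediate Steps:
$U{\left(M,Z \right)} = 1 + Z$ ($U{\left(M,Z \right)} = Z + 1 = 1 + Z$)
$R{\left(s \right)} = - s - 2 s^{2}$ ($R{\left(s \right)} = \left(\left(s^{2} + s^{2}\right) + s\right) \left(-1\right) = \left(2 s^{2} + s\right) \left(-1\right) = \left(s + 2 s^{2}\right) \left(-1\right) = - s - 2 s^{2}$)
$R{\left(U{\left(1,-3 \right)} \right)} \left(-8 + u{\left(-4,0 \right)}\right) \left(-8 + 26\right) = - \left(1 - 3\right) \left(1 + 2 \left(1 - 3\right)\right) \left(-8 - 4\right) \left(-8 + 26\right) = \left(-1\right) \left(-2\right) \left(1 + 2 \left(-2\right)\right) \left(\left(-12\right) 18\right) = \left(-1\right) \left(-2\right) \left(1 - 4\right) \left(-216\right) = \left(-1\right) \left(-2\right) \left(-3\right) \left(-216\right) = \left(-6\right) \left(-216\right) = 1296$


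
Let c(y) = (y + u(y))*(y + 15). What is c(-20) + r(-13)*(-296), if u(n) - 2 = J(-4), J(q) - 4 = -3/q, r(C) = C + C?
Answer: 31049/4 ≈ 7762.3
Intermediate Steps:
r(C) = 2*C
J(q) = 4 - 3/q
u(n) = 27/4 (u(n) = 2 + (4 - 3/(-4)) = 2 + (4 - 3*(-¼)) = 2 + (4 + ¾) = 2 + 19/4 = 27/4)
c(y) = (15 + y)*(27/4 + y) (c(y) = (y + 27/4)*(y + 15) = (27/4 + y)*(15 + y) = (15 + y)*(27/4 + y))
c(-20) + r(-13)*(-296) = (405/4 + (-20)² + (87/4)*(-20)) + (2*(-13))*(-296) = (405/4 + 400 - 435) - 26*(-296) = 265/4 + 7696 = 31049/4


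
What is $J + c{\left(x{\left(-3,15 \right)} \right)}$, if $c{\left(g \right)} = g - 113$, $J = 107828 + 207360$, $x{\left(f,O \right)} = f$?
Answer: $315072$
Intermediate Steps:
$J = 315188$
$c{\left(g \right)} = -113 + g$
$J + c{\left(x{\left(-3,15 \right)} \right)} = 315188 - 116 = 315072$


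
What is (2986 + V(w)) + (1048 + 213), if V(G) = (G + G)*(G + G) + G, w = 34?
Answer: 8905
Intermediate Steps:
V(G) = G + 4*G² (V(G) = (2*G)*(2*G) + G = 4*G² + G = G + 4*G²)
(2986 + V(w)) + (1048 + 213) = (2986 + 34*(1 + 4*34)) + (1048 + 213) = (2986 + 34*(1 + 136)) + 1261 = (2986 + 34*137) + 1261 = (2986 + 4658) + 1261 = 7644 + 1261 = 8905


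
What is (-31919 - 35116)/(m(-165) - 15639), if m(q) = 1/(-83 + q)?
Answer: 16624680/3878473 ≈ 4.2864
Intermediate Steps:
(-31919 - 35116)/(m(-165) - 15639) = (-31919 - 35116)/(1/(-83 - 165) - 15639) = -67035/(1/(-248) - 15639) = -67035/(-1/248 - 15639) = -67035/(-3878473/248) = -67035*(-248/3878473) = 16624680/3878473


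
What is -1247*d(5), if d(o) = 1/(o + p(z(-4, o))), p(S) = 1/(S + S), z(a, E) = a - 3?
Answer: -17458/69 ≈ -253.01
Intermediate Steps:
z(a, E) = -3 + a
p(S) = 1/(2*S)
d(o) = 1/(-1/14 + o) (d(o) = 1/(o + 1/(2*(-3 - 4))) = 1/(o + (½)/(-7)) = 1/(o + (½)*(-⅐)) = 1/(o - 1/14) = 1/(-1/14 + o))
-1247*d(5) = -17458/(-1 + 14*5) = -17458/(-1 + 70) = -17458/69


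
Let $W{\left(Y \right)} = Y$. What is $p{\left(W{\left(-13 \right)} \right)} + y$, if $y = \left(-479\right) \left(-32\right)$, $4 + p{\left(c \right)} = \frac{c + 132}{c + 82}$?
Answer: $\frac{1057475}{69} \approx 15326.0$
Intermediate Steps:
$p{\left(c \right)} = -4 + \frac{132 + c}{82 + c}$ ($p{\left(c \right)} = -4 + \frac{c + 132}{c + 82} = -4 + \frac{132 + c}{82 + c}$)
$y = 15328$
$p{\left(W{\left(-13 \right)} \right)} + y = \frac{-196 - -39}{82 - 13} + 15328 = \frac{-196 + 39}{69} + 15328 = \frac{1}{69} \left(-157\right) + 15328 = - \frac{157}{69} + 15328 = \frac{1057475}{69}$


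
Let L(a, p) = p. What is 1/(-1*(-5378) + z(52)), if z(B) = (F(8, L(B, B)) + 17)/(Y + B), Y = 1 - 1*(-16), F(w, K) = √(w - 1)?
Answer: 8535277/45904822598 - 23*√7/45904822598 ≈ 0.00018593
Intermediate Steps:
F(w, K) = √(-1 + w)
Y = 17 (Y = 1 + 16 = 17)
z(B) = (17 + √7)/(17 + B) (z(B) = (√(-1 + 8) + 17)/(17 + B) = (√7 + 17)/(17 + B) = (17 + √7)/(17 + B))
1/(-1*(-5378) + z(52)) = 1/(-1*(-5378) + (17 + √7)/(17 + 52)) = 1/(5378 + (17 + √7)/69) = 1/(5378 + (17/69 + √7/69)) = 1/(371099/69 + √7/69)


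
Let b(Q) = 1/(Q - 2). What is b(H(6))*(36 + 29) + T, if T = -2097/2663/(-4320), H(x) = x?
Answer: 20771633/1278240 ≈ 16.250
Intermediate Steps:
b(Q) = 1/(-2 + Q)
T = 233/1278240 (T = -2097*1/2663*(-1/4320) = -2097/2663*(-1/4320) = 233/1278240 ≈ 0.00018228)
b(H(6))*(36 + 29) + T = (36 + 29)/(-2 + 6) + 233/1278240 = 65/4 + 233/1278240 = 20771633/1278240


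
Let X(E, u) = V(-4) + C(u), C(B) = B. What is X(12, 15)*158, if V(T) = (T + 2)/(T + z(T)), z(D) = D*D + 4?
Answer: 9401/4 ≈ 2350.3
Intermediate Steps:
z(D) = 4 + D**2 (z(D) = D**2 + 4 = 4 + D**2)
V(T) = (2 + T)/(4 + T + T**2) (V(T) = (T + 2)/(T + (4 + T**2)) = (2 + T)/(4 + T + T**2))
X(E, u) = -1/8 + u (X(E, u) = (2 - 4)/(4 - 4 + (-4)**2) + u = -2/(4 - 4 + 16) + u = -2/16 + u = (1/16)*(-2) + u = -1/8 + u)
X(12, 15)*158 = (-1/8 + 15)*158 = (119/8)*158 = 9401/4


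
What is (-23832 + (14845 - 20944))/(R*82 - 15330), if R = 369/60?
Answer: 99770/49419 ≈ 2.0189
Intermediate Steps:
R = 123/20 (R = 369*(1/60) = 123/20 ≈ 6.1500)
(-23832 + (14845 - 20944))/(R*82 - 15330) = (-23832 + (14845 - 20944))/((123/20)*82 - 15330) = (-23832 - 6099)/(5043/10 - 15330) = -29931/(-148257/10) = -29931*(-10/148257) = 99770/49419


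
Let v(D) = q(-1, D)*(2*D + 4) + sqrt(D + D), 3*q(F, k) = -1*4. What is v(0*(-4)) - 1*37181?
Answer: -111559/3 ≈ -37186.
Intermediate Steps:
q(F, k) = -4/3 (q(F, k) = (-1*4)/3 = (1/3)*(-4) = -4/3)
v(D) = -16/3 - 8*D/3 + sqrt(2)*sqrt(D) (v(D) = -4*(2*D + 4)/3 + sqrt(D + D) = -4*(4 + 2*D)/3 + sqrt(2*D) = (-16/3 - 8*D/3) + sqrt(2)*sqrt(D) = -16/3 - 8*D/3 + sqrt(2)*sqrt(D))
v(0*(-4)) - 1*37181 = (-16/3 - 0*(-4) + sqrt(2)*sqrt(0*(-4))) - 1*37181 = (-16/3 - 8/3*0 + sqrt(2)*sqrt(0)) - 37181 = (-16/3 + 0 + sqrt(2)*0) - 37181 = (-16/3 + 0 + 0) - 37181 = -16/3 - 37181 = -111559/3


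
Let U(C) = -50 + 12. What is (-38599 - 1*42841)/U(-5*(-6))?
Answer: 40720/19 ≈ 2143.2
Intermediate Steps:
U(C) = -38
(-38599 - 1*42841)/U(-5*(-6)) = (-38599 - 1*42841)/(-38) = (-38599 - 42841)*(-1/38) = -81440*(-1/38) = 40720/19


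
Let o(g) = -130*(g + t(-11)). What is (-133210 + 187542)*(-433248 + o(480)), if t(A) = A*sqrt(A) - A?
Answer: -27007241896 + 77694760*I*sqrt(11) ≈ -2.7007e+10 + 2.5768e+8*I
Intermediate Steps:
t(A) = A**(3/2) - A
o(g) = -1430 - 130*g + 1430*I*sqrt(11) (o(g) = -130*(g + ((-11)**(3/2) - 1*(-11))) = -130*(g + (-11*I*sqrt(11) + 11)) = -130*(g + (11 - 11*I*sqrt(11))) = -130*(11 + g - 11*I*sqrt(11)) = -1430 - 130*g + 1430*I*sqrt(11))
(-133210 + 187542)*(-433248 + o(480)) = (-133210 + 187542)*(-433248 + (-1430 - 130*480 + 1430*I*sqrt(11))) = 54332*(-433248 + (-1430 - 62400 + 1430*I*sqrt(11))) = 54332*(-433248 + (-63830 + 1430*I*sqrt(11))) = 54332*(-497078 + 1430*I*sqrt(11)) = -27007241896 + 77694760*I*sqrt(11)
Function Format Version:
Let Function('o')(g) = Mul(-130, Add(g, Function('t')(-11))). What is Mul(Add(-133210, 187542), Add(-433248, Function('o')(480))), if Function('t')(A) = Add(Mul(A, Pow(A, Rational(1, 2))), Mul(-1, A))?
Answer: Add(-27007241896, Mul(77694760, I, Pow(11, Rational(1, 2)))) ≈ Add(-2.7007e+10, Mul(2.5768e+8, I))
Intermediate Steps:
Function('t')(A) = Add(Pow(A, Rational(3, 2)), Mul(-1, A))
Function('o')(g) = Add(-1430, Mul(-130, g), Mul(1430, I, Pow(11, Rational(1, 2)))) (Function('o')(g) = Mul(-130, Add(g, Add(Pow(-11, Rational(3, 2)), Mul(-1, -11)))) = Mul(-130, Add(g, Add(Mul(-11, I, Pow(11, Rational(1, 2))), 11))) = Mul(-130, Add(g, Add(11, Mul(-11, I, Pow(11, Rational(1, 2)))))) = Mul(-130, Add(11, g, Mul(-11, I, Pow(11, Rational(1, 2))))) = Add(-1430, Mul(-130, g), Mul(1430, I, Pow(11, Rational(1, 2)))))
Mul(Add(-133210, 187542), Add(-433248, Function('o')(480))) = Mul(Add(-133210, 187542), Add(-433248, Add(-1430, Mul(-130, 480), Mul(1430, I, Pow(11, Rational(1, 2)))))) = Mul(54332, Add(-433248, Add(-1430, -62400, Mul(1430, I, Pow(11, Rational(1, 2)))))) = Mul(54332, Add(-433248, Add(-63830, Mul(1430, I, Pow(11, Rational(1, 2)))))) = Mul(54332, Add(-497078, Mul(1430, I, Pow(11, Rational(1, 2))))) = Add(-27007241896, Mul(77694760, I, Pow(11, Rational(1, 2))))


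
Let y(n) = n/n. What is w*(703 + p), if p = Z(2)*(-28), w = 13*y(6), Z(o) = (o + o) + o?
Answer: 6955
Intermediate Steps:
y(n) = 1
Z(o) = 3*o (Z(o) = 2*o + o = 3*o)
w = 13 (w = 13*1 = 13)
p = -168 (p = (3*2)*(-28) = 6*(-28) = -168)
w*(703 + p) = 13*(703 - 168) = 13*535 = 6955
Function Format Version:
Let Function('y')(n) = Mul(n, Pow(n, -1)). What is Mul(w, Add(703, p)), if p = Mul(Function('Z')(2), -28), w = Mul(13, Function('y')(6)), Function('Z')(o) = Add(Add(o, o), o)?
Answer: 6955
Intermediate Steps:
Function('y')(n) = 1
Function('Z')(o) = Mul(3, o) (Function('Z')(o) = Add(Mul(2, o), o) = Mul(3, o))
w = 13 (w = Mul(13, 1) = 13)
p = -168 (p = Mul(Mul(3, 2), -28) = Mul(6, -28) = -168)
Mul(w, Add(703, p)) = Mul(13, Add(703, -168)) = Mul(13, 535) = 6955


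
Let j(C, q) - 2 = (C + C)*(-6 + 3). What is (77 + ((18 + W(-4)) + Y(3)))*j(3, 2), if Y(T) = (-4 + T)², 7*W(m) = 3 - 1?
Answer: -10784/7 ≈ -1540.6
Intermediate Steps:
W(m) = 2/7 (W(m) = (3 - 1)/7 = (⅐)*2 = 2/7)
j(C, q) = 2 - 6*C (j(C, q) = 2 + (C + C)*(-6 + 3) = 2 + (2*C)*(-3) = 2 - 6*C)
(77 + ((18 + W(-4)) + Y(3)))*j(3, 2) = (77 + ((18 + 2/7) + (-4 + 3)²))*(2 - 6*3) = (77 + (128/7 + (-1)²))*(2 - 18) = (77 + (128/7 + 1))*(-16) = (77 + 135/7)*(-16) = (674/7)*(-16) = -10784/7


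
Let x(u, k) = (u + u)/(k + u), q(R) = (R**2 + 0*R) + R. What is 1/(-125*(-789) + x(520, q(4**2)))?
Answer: 99/9764005 ≈ 1.0139e-5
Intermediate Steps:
q(R) = R + R**2 (q(R) = (R**2 + 0) + R = R**2 + R = R + R**2)
x(u, k) = 2*u/(k + u) (x(u, k) = (2*u)/(k + u) = 2*u/(k + u))
1/(-125*(-789) + x(520, q(4**2))) = 1/(-125*(-789) + 2*520/(4**2*(1 + 4**2) + 520)) = 1/(98625 + 2*520/(16*(1 + 16) + 520)) = 1/(98625 + 2*520/(16*17 + 520)) = 1/(98625 + 2*520/(272 + 520)) = 1/(98625 + 2*520/792) = 1/(98625 + 2*520*(1/792)) = 1/(98625 + 130/99) = 1/(9764005/99) = 99/9764005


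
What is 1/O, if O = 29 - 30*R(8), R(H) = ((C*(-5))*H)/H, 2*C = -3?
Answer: -1/196 ≈ -0.0051020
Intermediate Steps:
C = -3/2 (C = (1/2)*(-3) = -3/2 ≈ -1.5000)
R(H) = 15/2 (R(H) = ((-3/2*(-5))*H)/H = (15*H/2)/H = 15/2)
O = -196 (O = 29 - 30*15/2 = 29 - 225 = -196)
1/O = 1/(-196) = -1/196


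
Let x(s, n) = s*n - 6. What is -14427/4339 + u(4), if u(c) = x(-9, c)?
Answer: -196665/4339 ≈ -45.325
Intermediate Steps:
x(s, n) = -6 + n*s (x(s, n) = n*s - 6 = -6 + n*s)
u(c) = -6 - 9*c (u(c) = -6 + c*(-9) = -6 - 9*c)
-14427/4339 + u(4) = -14427/4339 + (-6 - 9*4) = -14427*1/4339 + (-6 - 36) = -14427/4339 - 42 = -196665/4339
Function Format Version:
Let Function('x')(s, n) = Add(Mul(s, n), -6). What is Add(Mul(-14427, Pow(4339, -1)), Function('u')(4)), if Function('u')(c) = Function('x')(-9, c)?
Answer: Rational(-196665, 4339) ≈ -45.325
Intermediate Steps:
Function('x')(s, n) = Add(-6, Mul(n, s)) (Function('x')(s, n) = Add(Mul(n, s), -6) = Add(-6, Mul(n, s)))
Function('u')(c) = Add(-6, Mul(-9, c)) (Function('u')(c) = Add(-6, Mul(c, -9)) = Add(-6, Mul(-9, c)))
Add(Mul(-14427, Pow(4339, -1)), Function('u')(4)) = Add(Mul(-14427, Pow(4339, -1)), Add(-6, Mul(-9, 4))) = Add(Mul(-14427, Rational(1, 4339)), Add(-6, -36)) = Add(Rational(-14427, 4339), -42) = Rational(-196665, 4339)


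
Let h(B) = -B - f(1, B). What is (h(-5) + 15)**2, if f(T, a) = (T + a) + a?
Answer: 841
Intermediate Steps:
f(T, a) = T + 2*a
h(B) = -1 - 3*B (h(B) = -B - (1 + 2*B) = -B + (-1 - 2*B) = -1 - 3*B)
(h(-5) + 15)**2 = ((-1 - 3*(-5)) + 15)**2 = ((-1 + 15) + 15)**2 = (14 + 15)**2 = 29**2 = 841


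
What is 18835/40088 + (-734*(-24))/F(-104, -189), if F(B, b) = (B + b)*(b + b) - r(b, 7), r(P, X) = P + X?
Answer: 349458721/555900296 ≈ 0.62864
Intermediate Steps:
F(B, b) = -7 - b + 2*b*(B + b) (F(B, b) = (B + b)*(b + b) - (b + 7) = (B + b)*(2*b) - (7 + b) = 2*b*(B + b) + (-7 - b) = -7 - b + 2*b*(B + b))
18835/40088 + (-734*(-24))/F(-104, -189) = 18835/40088 + (-734*(-24))/(-7 - 1*(-189) + 2*(-189)² + 2*(-104)*(-189)) = 18835*(1/40088) + 17616/(-7 + 189 + 2*35721 + 39312) = 18835/40088 + 17616/(-7 + 189 + 71442 + 39312) = 18835/40088 + 17616/110936 = 18835/40088 + 17616*(1/110936) = 18835/40088 + 2202/13867 = 349458721/555900296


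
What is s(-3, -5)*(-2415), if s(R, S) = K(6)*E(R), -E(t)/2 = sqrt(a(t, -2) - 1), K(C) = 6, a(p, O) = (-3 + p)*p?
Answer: 28980*sqrt(17) ≈ 1.1949e+5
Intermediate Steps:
a(p, O) = p*(-3 + p)
E(t) = -2*sqrt(-1 + t*(-3 + t)) (E(t) = -2*sqrt(t*(-3 + t) - 1) = -2*sqrt(-1 + t*(-3 + t)))
s(R, S) = -12*sqrt(-1 + R*(-3 + R)) (s(R, S) = 6*(-2*sqrt(-1 + R*(-3 + R))) = -12*sqrt(-1 + R*(-3 + R)))
s(-3, -5)*(-2415) = -12*sqrt(-1 - 3*(-3 - 3))*(-2415) = -12*sqrt(-1 - 3*(-6))*(-2415) = -12*sqrt(-1 + 18)*(-2415) = -12*sqrt(17)*(-2415) = 28980*sqrt(17)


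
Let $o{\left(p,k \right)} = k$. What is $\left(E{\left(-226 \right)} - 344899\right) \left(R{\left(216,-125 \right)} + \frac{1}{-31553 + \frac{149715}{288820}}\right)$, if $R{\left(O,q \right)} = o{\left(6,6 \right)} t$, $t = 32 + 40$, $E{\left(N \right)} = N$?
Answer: $- \frac{271738339034805500}{1822597549} \approx -1.4909 \cdot 10^{8}$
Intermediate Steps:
$t = 72$
$R{\left(O,q \right)} = 432$ ($R{\left(O,q \right)} = 6 \cdot 72 = 432$)
$\left(E{\left(-226 \right)} - 344899\right) \left(R{\left(216,-125 \right)} + \frac{1}{-31553 + \frac{149715}{288820}}\right) = \left(-226 - 344899\right) \left(432 + \frac{1}{-31553 + \frac{149715}{288820}}\right) = - 345125 \left(432 + \frac{1}{-31553 + 149715 \cdot \frac{1}{288820}}\right) = - 345125 \left(432 + \frac{1}{-31553 + \frac{29943}{57764}}\right) = - 345125 \left(432 + \frac{1}{- \frac{1822597549}{57764}}\right) = - 345125 \left(432 - \frac{57764}{1822597549}\right) = \left(-345125\right) \frac{787362083404}{1822597549} = - \frac{271738339034805500}{1822597549}$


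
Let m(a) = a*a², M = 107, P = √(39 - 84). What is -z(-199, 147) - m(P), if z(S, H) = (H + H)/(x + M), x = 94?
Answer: -98/67 + 135*I*√5 ≈ -1.4627 + 301.87*I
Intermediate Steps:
P = 3*I*√5 (P = √(-45) = 3*I*√5 ≈ 6.7082*I)
m(a) = a³
z(S, H) = 2*H/201 (z(S, H) = (H + H)/(94 + 107) = (2*H)/201 = (2*H)*(1/201) = 2*H/201)
-z(-199, 147) - m(P) = -2*147/201 - (3*I*√5)³ = -1*98/67 - (-135)*I*√5 = -98/67 + 135*I*√5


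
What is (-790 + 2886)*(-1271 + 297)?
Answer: -2041504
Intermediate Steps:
(-790 + 2886)*(-1271 + 297) = 2096*(-974) = -2041504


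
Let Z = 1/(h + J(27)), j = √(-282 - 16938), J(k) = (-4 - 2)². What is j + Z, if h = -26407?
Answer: -1/26371 + 2*I*√4305 ≈ -3.792e-5 + 131.23*I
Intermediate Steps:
J(k) = 36 (J(k) = (-6)² = 36)
j = 2*I*√4305 (j = √(-17220) = 2*I*√4305 ≈ 131.23*I)
Z = -1/26371 (Z = 1/(-26407 + 36) = 1/(-26371) = -1/26371 ≈ -3.7920e-5)
j + Z = 2*I*√4305 - 1/26371 = -1/26371 + 2*I*√4305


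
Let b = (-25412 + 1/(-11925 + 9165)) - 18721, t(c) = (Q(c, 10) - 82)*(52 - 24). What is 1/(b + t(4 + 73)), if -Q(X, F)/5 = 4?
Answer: -2760/129689641 ≈ -2.1282e-5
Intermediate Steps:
Q(X, F) = -20 (Q(X, F) = -5*4 = -20)
t(c) = -2856 (t(c) = (-20 - 82)*(52 - 24) = -102*28 = -2856)
b = -121807081/2760 (b = (-25412 + 1/(-2760)) - 18721 = (-25412 - 1/2760) - 18721 = -70137121/2760 - 18721 = -121807081/2760 ≈ -44133.)
1/(b + t(4 + 73)) = 1/(-121807081/2760 - 2856) = 1/(-129689641/2760) = -2760/129689641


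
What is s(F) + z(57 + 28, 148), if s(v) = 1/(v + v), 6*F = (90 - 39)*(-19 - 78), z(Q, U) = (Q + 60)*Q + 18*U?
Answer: 24716860/1649 ≈ 14989.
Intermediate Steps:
z(Q, U) = 18*U + Q*(60 + Q) (z(Q, U) = (60 + Q)*Q + 18*U = Q*(60 + Q) + 18*U = 18*U + Q*(60 + Q))
F = -1649/2 (F = ((90 - 39)*(-19 - 78))/6 = (51*(-97))/6 = (1/6)*(-4947) = -1649/2 ≈ -824.50)
s(v) = 1/(2*v)
s(F) + z(57 + 28, 148) = 1/(2*(-1649/2)) + ((57 + 28)**2 + 18*148 + 60*(57 + 28)) = (1/2)*(-2/1649) + (85**2 + 2664 + 60*85) = -1/1649 + (7225 + 2664 + 5100) = -1/1649 + 14989 = 24716860/1649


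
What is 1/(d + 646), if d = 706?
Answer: 1/1352 ≈ 0.00073965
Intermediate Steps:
1/(d + 646) = 1/(706 + 646) = 1/1352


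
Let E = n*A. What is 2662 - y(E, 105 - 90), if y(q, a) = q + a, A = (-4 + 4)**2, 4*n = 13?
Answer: 2647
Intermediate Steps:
n = 13/4 (n = (1/4)*13 = 13/4 ≈ 3.2500)
A = 0 (A = 0**2 = 0)
E = 0 (E = (13/4)*0 = 0)
y(q, a) = a + q
2662 - y(E, 105 - 90) = 2662 - ((105 - 90) + 0) = 2662 - (15 + 0) = 2662 - 1*15 = 2662 - 15 = 2647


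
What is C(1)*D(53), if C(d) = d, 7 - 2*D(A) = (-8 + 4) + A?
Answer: -21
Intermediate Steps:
D(A) = 11/2 - A/2 (D(A) = 7/2 - ((-8 + 4) + A)/2 = 7/2 - (-4 + A)/2 = 7/2 + (2 - A/2) = 11/2 - A/2)
C(1)*D(53) = 1*(11/2 - ½*53) = 1*(11/2 - 53/2) = 1*(-21) = -21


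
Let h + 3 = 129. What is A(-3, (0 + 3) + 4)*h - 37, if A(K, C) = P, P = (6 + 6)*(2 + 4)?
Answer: 9035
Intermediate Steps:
h = 126 (h = -3 + 129 = 126)
P = 72 (P = 12*6 = 72)
A(K, C) = 72
A(-3, (0 + 3) + 4)*h - 37 = 72*126 - 37 = 9072 - 37 = 9035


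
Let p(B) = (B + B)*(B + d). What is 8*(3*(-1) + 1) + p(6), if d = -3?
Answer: 20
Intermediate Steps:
p(B) = 2*B*(-3 + B) (p(B) = (B + B)*(B - 3) = (2*B)*(-3 + B) = 2*B*(-3 + B))
8*(3*(-1) + 1) + p(6) = 8*(3*(-1) + 1) + 2*6*(-3 + 6) = 8*(-3 + 1) + 2*6*3 = 8*(-2) + 36 = -16 + 36 = 20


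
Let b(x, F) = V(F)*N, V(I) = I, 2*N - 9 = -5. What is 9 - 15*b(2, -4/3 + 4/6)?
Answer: 29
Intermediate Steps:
N = 2 (N = 9/2 + (½)*(-5) = 9/2 - 5/2 = 2)
b(x, F) = 2*F (b(x, F) = F*2 = 2*F)
9 - 15*b(2, -4/3 + 4/6) = 9 - 30*(-4/3 + 4/6) = 9 - 30*(-4*⅓ + 4*(⅙)) = 9 - 30*(-4/3 + ⅔) = 9 - 30*(-2)/3 = 9 - 15*(-4/3) = 9 + 20 = 29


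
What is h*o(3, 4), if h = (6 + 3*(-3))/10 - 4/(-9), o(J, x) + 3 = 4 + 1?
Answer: 13/45 ≈ 0.28889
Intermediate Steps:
o(J, x) = 2 (o(J, x) = -3 + (4 + 1) = -3 + 5 = 2)
h = 13/90 (h = (6 - 9)*(⅒) - 4*(-⅑) = -3*⅒ + 4/9 = -3/10 + 4/9 = 13/90 ≈ 0.14444)
h*o(3, 4) = (13/90)*2 = 13/45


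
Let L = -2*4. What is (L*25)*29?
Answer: -5800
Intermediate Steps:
L = -8
(L*25)*29 = -8*25*29 = -200*29 = -5800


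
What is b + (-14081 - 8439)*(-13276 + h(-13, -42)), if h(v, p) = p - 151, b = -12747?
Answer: 303309133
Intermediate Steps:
h(v, p) = -151 + p
b + (-14081 - 8439)*(-13276 + h(-13, -42)) = -12747 + (-14081 - 8439)*(-13276 + (-151 - 42)) = -12747 - 22520*(-13276 - 193) = -12747 - 22520*(-13469) = -12747 + 303321880 = 303309133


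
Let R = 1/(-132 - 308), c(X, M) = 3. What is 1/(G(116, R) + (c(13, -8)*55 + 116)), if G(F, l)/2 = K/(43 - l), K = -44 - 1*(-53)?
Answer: 6307/1774907 ≈ 0.0035534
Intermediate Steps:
R = -1/440 (R = 1/(-440) = -1/440 ≈ -0.0022727)
K = 9 (K = -44 + 53 = 9)
G(F, l) = 18/(43 - l) (G(F, l) = 2*(9/(43 - l)) = 18/(43 - l))
1/(G(116, R) + (c(13, -8)*55 + 116)) = 1/(-18/(-43 - 1/440) + (3*55 + 116)) = 1/(-18/(-18921/440) + (165 + 116)) = 1/(-18*(-440/18921) + 281) = 1/(2640/6307 + 281) = 1/(1774907/6307) = 6307/1774907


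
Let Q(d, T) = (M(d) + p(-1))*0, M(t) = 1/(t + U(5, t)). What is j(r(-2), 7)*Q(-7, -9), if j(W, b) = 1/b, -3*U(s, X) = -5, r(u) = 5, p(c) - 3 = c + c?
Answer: 0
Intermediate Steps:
p(c) = 3 + 2*c (p(c) = 3 + (c + c) = 3 + 2*c)
U(s, X) = 5/3 (U(s, X) = -1/3*(-5) = 5/3)
M(t) = 1/(5/3 + t) (M(t) = 1/(t + 5/3) = 1/(5/3 + t))
Q(d, T) = 0 (Q(d, T) = (3/(5 + 3*d) + (3 + 2*(-1)))*0 = (3/(5 + 3*d) + (3 - 2))*0 = (3/(5 + 3*d) + 1)*0 = (1 + 3/(5 + 3*d))*0 = 0)
j(r(-2), 7)*Q(-7, -9) = 0/7 = (1/7)*0 = 0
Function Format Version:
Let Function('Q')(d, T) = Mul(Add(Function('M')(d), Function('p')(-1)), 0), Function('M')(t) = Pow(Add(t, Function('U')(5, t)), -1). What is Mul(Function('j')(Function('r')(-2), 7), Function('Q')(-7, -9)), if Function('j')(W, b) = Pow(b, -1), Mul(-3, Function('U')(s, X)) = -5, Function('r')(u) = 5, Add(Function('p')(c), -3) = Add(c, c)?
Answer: 0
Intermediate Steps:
Function('p')(c) = Add(3, Mul(2, c)) (Function('p')(c) = Add(3, Add(c, c)) = Add(3, Mul(2, c)))
Function('U')(s, X) = Rational(5, 3) (Function('U')(s, X) = Mul(Rational(-1, 3), -5) = Rational(5, 3))
Function('M')(t) = Pow(Add(Rational(5, 3), t), -1) (Function('M')(t) = Pow(Add(t, Rational(5, 3)), -1) = Pow(Add(Rational(5, 3), t), -1))
Function('Q')(d, T) = 0 (Function('Q')(d, T) = Mul(Add(Mul(3, Pow(Add(5, Mul(3, d)), -1)), Add(3, Mul(2, -1))), 0) = Mul(Add(Mul(3, Pow(Add(5, Mul(3, d)), -1)), Add(3, -2)), 0) = Mul(Add(Mul(3, Pow(Add(5, Mul(3, d)), -1)), 1), 0) = Mul(Add(1, Mul(3, Pow(Add(5, Mul(3, d)), -1))), 0) = 0)
Mul(Function('j')(Function('r')(-2), 7), Function('Q')(-7, -9)) = Mul(Pow(7, -1), 0) = Mul(Rational(1, 7), 0) = 0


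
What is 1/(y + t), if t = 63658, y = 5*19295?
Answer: 1/160133 ≈ 6.2448e-6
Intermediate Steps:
y = 96475
1/(y + t) = 1/(96475 + 63658) = 1/160133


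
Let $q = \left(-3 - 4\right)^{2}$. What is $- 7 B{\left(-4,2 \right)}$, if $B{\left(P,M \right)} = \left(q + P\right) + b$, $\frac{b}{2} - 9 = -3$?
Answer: $-399$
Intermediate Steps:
$b = 12$ ($b = 18 + 2 \left(-3\right) = 18 - 6 = 12$)
$q = 49$ ($q = \left(-7\right)^{2} = 49$)
$B{\left(P,M \right)} = 61 + P$ ($B{\left(P,M \right)} = \left(49 + P\right) + 12 = 61 + P$)
$- 7 B{\left(-4,2 \right)} = - 7 \left(61 - 4\right) = \left(-7\right) 57 = -399$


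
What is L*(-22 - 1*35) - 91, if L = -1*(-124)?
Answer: -7159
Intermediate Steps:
L = 124
L*(-22 - 1*35) - 91 = 124*(-22 - 1*35) - 91 = 124*(-22 - 35) - 91 = 124*(-57) - 91 = -7068 - 91 = -7159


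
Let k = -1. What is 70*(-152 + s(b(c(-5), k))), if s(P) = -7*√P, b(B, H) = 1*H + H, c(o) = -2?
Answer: -10640 - 490*I*√2 ≈ -10640.0 - 692.96*I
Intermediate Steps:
b(B, H) = 2*H (b(B, H) = H + H = 2*H)
70*(-152 + s(b(c(-5), k))) = 70*(-152 - 7*I*√2) = -10640 - 490*I*√2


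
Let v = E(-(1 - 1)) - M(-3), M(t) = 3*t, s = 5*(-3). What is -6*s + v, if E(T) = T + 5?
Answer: 104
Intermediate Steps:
s = -15
E(T) = 5 + T
v = 14 (v = (5 - (1 - 1)) - 3*(-3) = (5 - 1*0) - 1*(-9) = (5 + 0) + 9 = 5 + 9 = 14)
-6*s + v = -6*(-15) + 14 = 90 + 14 = 104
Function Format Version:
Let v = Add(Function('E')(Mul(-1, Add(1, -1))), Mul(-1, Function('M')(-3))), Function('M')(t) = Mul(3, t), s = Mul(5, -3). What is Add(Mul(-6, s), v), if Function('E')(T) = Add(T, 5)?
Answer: 104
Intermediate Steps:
s = -15
Function('E')(T) = Add(5, T)
v = 14 (v = Add(Add(5, Mul(-1, Add(1, -1))), Mul(-1, Mul(3, -3))) = Add(Add(5, Mul(-1, 0)), Mul(-1, -9)) = Add(Add(5, 0), 9) = Add(5, 9) = 14)
Add(Mul(-6, s), v) = Add(Mul(-6, -15), 14) = Add(90, 14) = 104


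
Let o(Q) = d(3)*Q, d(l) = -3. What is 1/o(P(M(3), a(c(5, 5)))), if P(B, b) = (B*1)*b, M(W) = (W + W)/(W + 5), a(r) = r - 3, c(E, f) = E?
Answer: -2/9 ≈ -0.22222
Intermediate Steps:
a(r) = -3 + r
M(W) = 2*W/(5 + W) (M(W) = (2*W)/(5 + W) = 2*W/(5 + W))
P(B, b) = B*b
o(Q) = -3*Q
1/o(P(M(3), a(c(5, 5)))) = 1/(-3*2*3/(5 + 3)*(-3 + 5)) = 1/(-3*2*3/8*2) = 1/(-3*2*3*(⅛)*2) = 1/(-9*2/4) = 1/(-3*3/2) = 1/(-9/2) = -2/9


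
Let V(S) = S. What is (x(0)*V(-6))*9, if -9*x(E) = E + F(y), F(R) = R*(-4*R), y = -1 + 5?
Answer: -384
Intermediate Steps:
y = 4
F(R) = -4*R²
x(E) = 64/9 - E/9 (x(E) = -(E - 4*4²)/9 = -(E - 4*16)/9 = -(E - 64)/9 = -(-64 + E)/9 = 64/9 - E/9)
(x(0)*V(-6))*9 = ((64/9 - ⅑*0)*(-6))*9 = ((64/9 + 0)*(-6))*9 = ((64/9)*(-6))*9 = -128/3*9 = -384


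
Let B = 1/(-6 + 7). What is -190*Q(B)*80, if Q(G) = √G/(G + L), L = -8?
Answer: 15200/7 ≈ 2171.4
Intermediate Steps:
B = 1 (B = 1/1 = 1)
Q(G) = √G/(-8 + G) (Q(G) = √G/(G - 8) = √G/(-8 + G))
-190*Q(B)*80 = -190*√1/(-8 + 1)*80 = -190/(-7)*80 = -190*(-1)/7*80 = -190*(-⅐)*80 = (190/7)*80 = 15200/7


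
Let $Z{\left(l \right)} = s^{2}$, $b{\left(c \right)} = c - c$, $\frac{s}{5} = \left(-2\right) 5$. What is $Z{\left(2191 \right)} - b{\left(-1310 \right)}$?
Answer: $2500$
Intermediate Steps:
$s = -50$ ($s = 5 \left(\left(-2\right) 5\right) = 5 \left(-10\right) = -50$)
$b{\left(c \right)} = 0$
$Z{\left(l \right)} = 2500$ ($Z{\left(l \right)} = \left(-50\right)^{2} = 2500$)
$Z{\left(2191 \right)} - b{\left(-1310 \right)} = 2500 - 0 = 2500 + 0 = 2500$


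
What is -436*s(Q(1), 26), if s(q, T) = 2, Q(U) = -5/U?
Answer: -872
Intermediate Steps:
-436*s(Q(1), 26) = -436*2 = -872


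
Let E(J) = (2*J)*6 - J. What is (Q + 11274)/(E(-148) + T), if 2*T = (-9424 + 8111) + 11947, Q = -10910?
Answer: 52/527 ≈ 0.098672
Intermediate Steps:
E(J) = 11*J (E(J) = 12*J - J = 11*J)
T = 5317 (T = ((-9424 + 8111) + 11947)/2 = (-1313 + 11947)/2 = (½)*10634 = 5317)
(Q + 11274)/(E(-148) + T) = (-10910 + 11274)/(11*(-148) + 5317) = 364/(-1628 + 5317) = 364/3689 = 364*(1/3689) = 52/527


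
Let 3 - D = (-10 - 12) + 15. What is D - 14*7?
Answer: -88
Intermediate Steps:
D = 10 (D = 3 - ((-10 - 12) + 15) = 3 - (-22 + 15) = 3 - 1*(-7) = 3 + 7 = 10)
D - 14*7 = 10 - 14*7 = 10 - 98 = -88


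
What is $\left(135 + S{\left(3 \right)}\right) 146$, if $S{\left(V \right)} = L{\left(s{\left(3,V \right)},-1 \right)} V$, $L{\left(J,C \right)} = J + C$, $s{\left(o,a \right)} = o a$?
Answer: $23214$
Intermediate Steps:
$s{\left(o,a \right)} = a o$
$L{\left(J,C \right)} = C + J$
$S{\left(V \right)} = V \left(-1 + 3 V\right)$ ($S{\left(V \right)} = \left(-1 + V 3\right) V = \left(-1 + 3 V\right) V = V \left(-1 + 3 V\right)$)
$\left(135 + S{\left(3 \right)}\right) 146 = \left(135 + 3 \left(-1 + 3 \cdot 3\right)\right) 146 = \left(135 + 3 \left(-1 + 9\right)\right) 146 = \left(135 + 3 \cdot 8\right) 146 = \left(135 + 24\right) 146 = 159 \cdot 146 = 23214$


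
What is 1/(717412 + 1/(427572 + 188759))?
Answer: 616331/442163255373 ≈ 1.3939e-6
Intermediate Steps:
1/(717412 + 1/(427572 + 188759)) = 1/(717412 + 1/616331) = 1/(442163255373/616331) = 616331/442163255373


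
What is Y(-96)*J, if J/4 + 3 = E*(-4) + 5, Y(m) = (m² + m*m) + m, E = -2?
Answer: 733440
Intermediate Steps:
Y(m) = m + 2*m² (Y(m) = (m² + m²) + m = 2*m² + m = m + 2*m²)
J = 40 (J = -12 + 4*(-2*(-4) + 5) = -12 + 4*(8 + 5) = -12 + 4*13 = -12 + 52 = 40)
Y(-96)*J = -96*(1 + 2*(-96))*40 = -96*(1 - 192)*40 = -96*(-191)*40 = 18336*40 = 733440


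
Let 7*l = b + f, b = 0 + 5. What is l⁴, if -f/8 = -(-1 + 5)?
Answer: 1874161/2401 ≈ 780.58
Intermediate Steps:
f = 32 (f = -(-8)*(-1 + 5) = -(-8)*4 = -8*(-4) = 32)
b = 5
l = 37/7 (l = (5 + 32)/7 = (⅐)*37 = 37/7 ≈ 5.2857)
l⁴ = (37/7)⁴ = 1874161/2401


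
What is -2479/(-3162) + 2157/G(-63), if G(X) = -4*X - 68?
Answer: 3638285/290904 ≈ 12.507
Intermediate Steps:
G(X) = -68 - 4*X
-2479/(-3162) + 2157/G(-63) = -2479/(-3162) + 2157/(-68 - 4*(-63)) = -2479*(-1/3162) + 2157/(-68 + 252) = 2479/3162 + 2157/184 = 3638285/290904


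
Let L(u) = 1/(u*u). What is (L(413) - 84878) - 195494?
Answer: -47822771667/170569 ≈ -2.8037e+5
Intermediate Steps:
L(u) = u**(-2) (L(u) = 1/(u**2) = u**(-2))
(L(413) - 84878) - 195494 = (413**(-2) - 84878) - 195494 = (1/170569 - 84878) - 195494 = -14477555581/170569 - 195494 = -47822771667/170569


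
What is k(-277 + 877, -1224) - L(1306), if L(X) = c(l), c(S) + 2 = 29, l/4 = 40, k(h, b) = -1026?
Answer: -1053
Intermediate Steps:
l = 160 (l = 4*40 = 160)
c(S) = 27 (c(S) = -2 + 29 = 27)
L(X) = 27
k(-277 + 877, -1224) - L(1306) = -1026 - 1*27 = -1026 - 27 = -1053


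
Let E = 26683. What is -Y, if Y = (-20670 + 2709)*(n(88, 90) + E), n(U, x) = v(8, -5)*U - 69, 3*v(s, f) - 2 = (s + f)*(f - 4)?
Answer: 464842654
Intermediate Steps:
v(s, f) = 2/3 + (-4 + f)*(f + s)/3 (v(s, f) = 2/3 + ((s + f)*(f - 4))/3 = 2/3 + ((f + s)*(-4 + f))/3 = 2/3 + ((-4 + f)*(f + s))/3 = 2/3 + (-4 + f)*(f + s)/3)
n(U, x) = -69 - 25*U/3 (n(U, x) = (2/3 - 4/3*(-5) - 4/3*8 + (1/3)*(-5)**2 + (1/3)*(-5)*8)*U - 69 = (2/3 + 20/3 - 32/3 + (1/3)*25 - 40/3)*U - 69 = (2/3 + 20/3 - 32/3 + 25/3 - 40/3)*U - 69 = -25*U/3 - 69 = -69 - 25*U/3)
Y = -464842654 (Y = (-20670 + 2709)*((-69 - 25/3*88) + 26683) = -17961*((-69 - 2200/3) + 26683) = -17961*(-2407/3 + 26683) = -17961*77642/3 = -464842654)
-Y = -1*(-464842654) = 464842654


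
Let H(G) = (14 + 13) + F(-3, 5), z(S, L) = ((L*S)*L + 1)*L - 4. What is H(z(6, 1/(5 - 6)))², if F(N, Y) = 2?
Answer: 841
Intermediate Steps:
z(S, L) = -4 + L*(1 + S*L²) (z(S, L) = (S*L² + 1)*L - 4 = (1 + S*L²)*L - 4 = L*(1 + S*L²) - 4 = -4 + L*(1 + S*L²))
H(G) = 29 (H(G) = (14 + 13) + 2 = 27 + 2 = 29)
H(z(6, 1/(5 - 6)))² = 29² = 841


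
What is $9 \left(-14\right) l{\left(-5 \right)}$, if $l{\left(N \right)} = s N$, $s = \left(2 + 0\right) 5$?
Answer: $6300$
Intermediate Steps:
$s = 10$ ($s = 2 \cdot 5 = 10$)
$l{\left(N \right)} = 10 N$
$9 \left(-14\right) l{\left(-5 \right)} = 9 \left(-14\right) 10 \left(-5\right) = \left(-126\right) \left(-50\right) = 6300$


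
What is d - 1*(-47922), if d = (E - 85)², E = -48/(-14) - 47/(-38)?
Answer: 3847403193/70756 ≈ 54376.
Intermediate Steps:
E = 1241/266 (E = -48*(-1/14) - 47*(-1/38) = 24/7 + 47/38 = 1241/266 ≈ 4.6654)
d = 456634161/70756 (d = (1241/266 - 85)² = (-21369/266)² = 456634161/70756 ≈ 6453.6)
d - 1*(-47922) = 456634161/70756 - 1*(-47922) = 456634161/70756 + 47922 = 3847403193/70756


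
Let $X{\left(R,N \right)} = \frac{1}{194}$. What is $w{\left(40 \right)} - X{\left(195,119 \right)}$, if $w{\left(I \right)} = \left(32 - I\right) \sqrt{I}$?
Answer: $- \frac{1}{194} - 16 \sqrt{10} \approx -50.602$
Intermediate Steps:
$X{\left(R,N \right)} = \frac{1}{194}$
$w{\left(I \right)} = \sqrt{I} \left(32 - I\right)$
$w{\left(40 \right)} - X{\left(195,119 \right)} = \sqrt{40} \left(32 - 40\right) - \frac{1}{194} = 2 \sqrt{10} \left(32 - 40\right) - \frac{1}{194} = 2 \sqrt{10} \left(-8\right) - \frac{1}{194} = - 16 \sqrt{10} - \frac{1}{194} = - \frac{1}{194} - 16 \sqrt{10}$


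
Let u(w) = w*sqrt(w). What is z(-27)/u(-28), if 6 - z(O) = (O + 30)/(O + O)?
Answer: 109*I*sqrt(7)/7056 ≈ 0.040871*I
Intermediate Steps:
u(w) = w**(3/2)
z(O) = 6 - (30 + O)/(2*O) (z(O) = 6 - (O + 30)/(O + O) = 6 - (30 + O)/(2*O))
z(-27)/u(-28) = (11/2 - 15/(-27))/((-28)**(3/2)) = (11/2 - 15*(-1/27))/((-56*I*sqrt(7))) = (11/2 + 5/9)*(I*sqrt(7)/392) = 109*(I*sqrt(7)/392)/18 = 109*I*sqrt(7)/7056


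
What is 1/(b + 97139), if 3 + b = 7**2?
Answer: 1/97185 ≈ 1.0290e-5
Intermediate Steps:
b = 46 (b = -3 + 7**2 = -3 + 49 = 46)
1/(b + 97139) = 1/(46 + 97139) = 1/97185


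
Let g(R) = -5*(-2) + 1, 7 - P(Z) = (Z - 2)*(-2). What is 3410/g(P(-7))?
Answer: 310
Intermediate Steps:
P(Z) = 3 + 2*Z (P(Z) = 7 - (Z - 2)*(-2) = 7 - (-2 + Z)*(-2) = 7 - (4 - 2*Z) = 7 + (-4 + 2*Z) = 3 + 2*Z)
g(R) = 11 (g(R) = 10 + 1 = 11)
3410/g(P(-7)) = 3410/11 = 3410*(1/11) = 310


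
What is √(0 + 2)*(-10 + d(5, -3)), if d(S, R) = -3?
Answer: -13*√2 ≈ -18.385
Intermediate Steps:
√(0 + 2)*(-10 + d(5, -3)) = √(0 + 2)*(-10 - 3) = √2*(-13) = -13*√2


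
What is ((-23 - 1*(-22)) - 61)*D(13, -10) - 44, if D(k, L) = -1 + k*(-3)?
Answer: 2436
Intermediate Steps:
D(k, L) = -1 - 3*k
((-23 - 1*(-22)) - 61)*D(13, -10) - 44 = ((-23 - 1*(-22)) - 61)*(-1 - 3*13) - 44 = ((-23 + 22) - 61)*(-1 - 39) - 44 = (-1 - 61)*(-40) - 44 = -62*(-40) - 44 = 2480 - 44 = 2436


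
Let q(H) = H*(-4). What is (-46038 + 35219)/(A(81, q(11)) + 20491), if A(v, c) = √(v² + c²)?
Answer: -221692129/419872584 + 10819*√8497/419872584 ≈ -0.52562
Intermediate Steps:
q(H) = -4*H
A(v, c) = √(c² + v²)
(-46038 + 35219)/(A(81, q(11)) + 20491) = (-46038 + 35219)/(√((-4*11)² + 81²) + 20491) = -10819/(√((-44)² + 6561) + 20491) = -10819/(√(1936 + 6561) + 20491) = -10819/(√8497 + 20491) = -10819/(20491 + √8497)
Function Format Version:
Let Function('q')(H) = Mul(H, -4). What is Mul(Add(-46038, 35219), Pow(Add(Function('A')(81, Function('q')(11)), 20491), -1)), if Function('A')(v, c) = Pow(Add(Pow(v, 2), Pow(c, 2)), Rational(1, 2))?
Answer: Add(Rational(-221692129, 419872584), Mul(Rational(10819, 419872584), Pow(8497, Rational(1, 2)))) ≈ -0.52562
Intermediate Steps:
Function('q')(H) = Mul(-4, H)
Function('A')(v, c) = Pow(Add(Pow(c, 2), Pow(v, 2)), Rational(1, 2))
Mul(Add(-46038, 35219), Pow(Add(Function('A')(81, Function('q')(11)), 20491), -1)) = Mul(Add(-46038, 35219), Pow(Add(Pow(Add(Pow(Mul(-4, 11), 2), Pow(81, 2)), Rational(1, 2)), 20491), -1)) = Mul(-10819, Pow(Add(Pow(Add(Pow(-44, 2), 6561), Rational(1, 2)), 20491), -1)) = Mul(-10819, Pow(Add(Pow(Add(1936, 6561), Rational(1, 2)), 20491), -1)) = Mul(-10819, Pow(Add(Pow(8497, Rational(1, 2)), 20491), -1)) = Mul(-10819, Pow(Add(20491, Pow(8497, Rational(1, 2))), -1))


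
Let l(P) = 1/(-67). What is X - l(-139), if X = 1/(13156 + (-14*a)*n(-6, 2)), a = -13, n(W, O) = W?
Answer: 12131/808288 ≈ 0.015008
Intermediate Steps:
l(P) = -1/67
X = 1/12064 (X = 1/(13156 - 14*(-13)*(-6)) = 1/(13156 + 182*(-6)) = 1/(13156 - 1092) = 1/12064 ≈ 8.2891e-5)
X - l(-139) = 1/12064 - 1*(-1/67) = 1/12064 + 1/67 = 12131/808288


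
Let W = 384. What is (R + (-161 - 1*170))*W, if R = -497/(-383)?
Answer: -48489984/383 ≈ -1.2661e+5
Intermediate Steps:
R = 497/383 (R = -497*(-1/383) = 497/383 ≈ 1.2976)
(R + (-161 - 1*170))*W = (497/383 + (-161 - 1*170))*384 = (497/383 + (-161 - 170))*384 = (497/383 - 331)*384 = -126276/383*384 = -48489984/383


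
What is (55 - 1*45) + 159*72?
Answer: 11458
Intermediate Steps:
(55 - 1*45) + 159*72 = (55 - 45) + 11448 = 10 + 11448 = 11458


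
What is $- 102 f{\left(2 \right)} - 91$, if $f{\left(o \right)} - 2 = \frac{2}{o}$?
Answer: $-397$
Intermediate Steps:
$f{\left(o \right)} = 2 + \frac{2}{o}$
$- 102 f{\left(2 \right)} - 91 = - 102 \left(2 + \frac{2}{2}\right) - 91 = - 102 \left(2 + 2 \cdot \frac{1}{2}\right) - 91 = - 102 \left(2 + 1\right) - 91 = \left(-102\right) 3 - 91 = -306 - 91 = -397$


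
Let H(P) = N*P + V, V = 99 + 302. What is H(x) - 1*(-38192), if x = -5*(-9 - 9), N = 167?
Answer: 53623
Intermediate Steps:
V = 401
x = 90 (x = -5*(-18) = 90)
H(P) = 401 + 167*P (H(P) = 167*P + 401 = 401 + 167*P)
H(x) - 1*(-38192) = (401 + 167*90) - 1*(-38192) = (401 + 15030) + 38192 = 15431 + 38192 = 53623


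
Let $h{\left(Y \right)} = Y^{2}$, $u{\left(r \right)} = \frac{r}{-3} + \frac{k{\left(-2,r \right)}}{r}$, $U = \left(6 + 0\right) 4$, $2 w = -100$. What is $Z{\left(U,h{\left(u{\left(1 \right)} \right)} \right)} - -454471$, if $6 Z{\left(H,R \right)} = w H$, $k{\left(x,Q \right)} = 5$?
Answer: $454271$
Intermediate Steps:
$w = -50$ ($w = \frac{1}{2} \left(-100\right) = -50$)
$U = 24$ ($U = 6 \cdot 4 = 24$)
$u{\left(r \right)} = \frac{5}{r} - \frac{r}{3}$ ($u{\left(r \right)} = \frac{r}{-3} + \frac{5}{r} = r \left(- \frac{1}{3}\right) + \frac{5}{r} = - \frac{r}{3} + \frac{5}{r} = \frac{5}{r} - \frac{r}{3}$)
$Z{\left(H,R \right)} = - \frac{25 H}{3}$ ($Z{\left(H,R \right)} = \frac{\left(-50\right) H}{6} = - \frac{25 H}{3}$)
$Z{\left(U,h{\left(u{\left(1 \right)} \right)} \right)} - -454471 = \left(- \frac{25}{3}\right) 24 - -454471 = -200 + 454471 = 454271$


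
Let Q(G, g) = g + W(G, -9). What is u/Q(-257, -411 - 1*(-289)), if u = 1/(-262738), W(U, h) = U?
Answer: 1/99577702 ≈ 1.0042e-8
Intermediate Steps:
u = -1/262738 ≈ -3.8061e-6
Q(G, g) = G + g (Q(G, g) = g + G = G + g)
u/Q(-257, -411 - 1*(-289)) = -1/(262738*(-257 + (-411 - 1*(-289)))) = -1/(262738*(-257 + (-411 + 289))) = -1/(262738*(-257 - 122)) = -1/262738/(-379) = -1/262738*(-1/379) = 1/99577702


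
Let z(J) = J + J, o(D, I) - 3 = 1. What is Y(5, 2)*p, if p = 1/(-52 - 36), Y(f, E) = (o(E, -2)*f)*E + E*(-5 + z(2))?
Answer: -19/44 ≈ -0.43182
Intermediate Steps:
o(D, I) = 4 (o(D, I) = 3 + 1 = 4)
z(J) = 2*J
Y(f, E) = -E + 4*E*f (Y(f, E) = (4*f)*E + E*(-5 + 2*2) = 4*E*f + E*(-5 + 4) = 4*E*f + E*(-1) = 4*E*f - E = -E + 4*E*f)
p = -1/88 (p = 1/(-88) = -1/88 ≈ -0.011364)
Y(5, 2)*p = (2*(-1 + 4*5))*(-1/88) = (2*(-1 + 20))*(-1/88) = (2*19)*(-1/88) = 38*(-1/88) = -19/44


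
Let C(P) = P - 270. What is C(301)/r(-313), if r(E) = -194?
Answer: -31/194 ≈ -0.15979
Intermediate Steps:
C(P) = -270 + P
C(301)/r(-313) = (-270 + 301)/(-194) = 31*(-1/194) = -31/194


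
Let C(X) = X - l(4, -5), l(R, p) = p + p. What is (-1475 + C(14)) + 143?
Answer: -1308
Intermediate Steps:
l(R, p) = 2*p
C(X) = 10 + X (C(X) = X - 2*(-5) = X - 1*(-10) = X + 10 = 10 + X)
(-1475 + C(14)) + 143 = (-1475 + (10 + 14)) + 143 = (-1475 + 24) + 143 = -1451 + 143 = -1308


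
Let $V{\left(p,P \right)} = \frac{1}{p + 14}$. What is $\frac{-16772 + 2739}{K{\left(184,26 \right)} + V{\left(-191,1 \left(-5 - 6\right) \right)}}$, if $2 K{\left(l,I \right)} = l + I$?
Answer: $- \frac{2483841}{18584} \approx -133.65$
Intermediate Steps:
$V{\left(p,P \right)} = \frac{1}{14 + p}$
$K{\left(l,I \right)} = \frac{I}{2} + \frac{l}{2}$ ($K{\left(l,I \right)} = \frac{l + I}{2} = \frac{I + l}{2} = \frac{I}{2} + \frac{l}{2}$)
$\frac{-16772 + 2739}{K{\left(184,26 \right)} + V{\left(-191,1 \left(-5 - 6\right) \right)}} = \frac{-16772 + 2739}{\left(\frac{1}{2} \cdot 26 + \frac{1}{2} \cdot 184\right) + \frac{1}{14 - 191}} = - \frac{14033}{\left(13 + 92\right) + \frac{1}{-177}} = - \frac{14033}{105 - \frac{1}{177}} = - \frac{14033}{\frac{18584}{177}} = \left(-14033\right) \frac{177}{18584} = - \frac{2483841}{18584}$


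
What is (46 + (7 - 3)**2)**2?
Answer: 3844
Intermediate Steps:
(46 + (7 - 3)**2)**2 = (46 + 4**2)**2 = (46 + 16)**2 = 62**2 = 3844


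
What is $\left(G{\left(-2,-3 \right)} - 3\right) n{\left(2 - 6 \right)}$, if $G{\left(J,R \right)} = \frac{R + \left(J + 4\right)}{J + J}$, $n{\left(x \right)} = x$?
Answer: $11$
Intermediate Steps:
$G{\left(J,R \right)} = \frac{4 + J + R}{2 J}$ ($G{\left(J,R \right)} = \frac{R + \left(4 + J\right)}{2 J} = \left(4 + J + R\right) \frac{1}{2 J} = \frac{4 + J + R}{2 J}$)
$\left(G{\left(-2,-3 \right)} - 3\right) n{\left(2 - 6 \right)} = \left(\frac{4 - 2 - 3}{2 \left(-2\right)} - 3\right) \left(2 - 6\right) = \left(\frac{1}{2} \left(- \frac{1}{2}\right) \left(-1\right) - 3\right) \left(2 - 6\right) = \left(\frac{1}{4} - 3\right) \left(-4\right) = \left(- \frac{11}{4}\right) \left(-4\right) = 11$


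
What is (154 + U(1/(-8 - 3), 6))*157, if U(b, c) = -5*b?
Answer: 266743/11 ≈ 24249.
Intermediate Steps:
(154 + U(1/(-8 - 3), 6))*157 = (154 - 5/(-8 - 3))*157 = (154 - 5/(-11))*157 = (154 - 5*(-1/11))*157 = (154 + 5/11)*157 = (1699/11)*157 = 266743/11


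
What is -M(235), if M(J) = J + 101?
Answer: -336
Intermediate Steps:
M(J) = 101 + J
-M(235) = -(101 + 235) = -1*336 = -336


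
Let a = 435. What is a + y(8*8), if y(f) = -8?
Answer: 427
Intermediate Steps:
a + y(8*8) = 435 - 8 = 427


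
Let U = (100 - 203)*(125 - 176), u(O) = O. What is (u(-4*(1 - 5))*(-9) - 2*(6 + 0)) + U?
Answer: 5097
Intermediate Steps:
U = 5253 (U = -103*(-51) = 5253)
(u(-4*(1 - 5))*(-9) - 2*(6 + 0)) + U = (-4*(1 - 5)*(-9) - 2*(6 + 0)) + 5253 = (-4*(-4)*(-9) - 2*6) + 5253 = (16*(-9) - 12) + 5253 = (-144 - 12) + 5253 = -156 + 5253 = 5097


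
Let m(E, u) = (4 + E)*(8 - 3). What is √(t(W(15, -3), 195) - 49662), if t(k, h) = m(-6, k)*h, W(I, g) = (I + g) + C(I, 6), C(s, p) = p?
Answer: 2*I*√12903 ≈ 227.18*I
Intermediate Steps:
m(E, u) = 20 + 5*E (m(E, u) = (4 + E)*5 = 20 + 5*E)
W(I, g) = 6 + I + g (W(I, g) = (I + g) + 6 = 6 + I + g)
t(k, h) = -10*h (t(k, h) = (20 + 5*(-6))*h = (20 - 30)*h = -10*h)
√(t(W(15, -3), 195) - 49662) = √(-10*195 - 49662) = √(-1950 - 49662) = √(-51612) = 2*I*√12903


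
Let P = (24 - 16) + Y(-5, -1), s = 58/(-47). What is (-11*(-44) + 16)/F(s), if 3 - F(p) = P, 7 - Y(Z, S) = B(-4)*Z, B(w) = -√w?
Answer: -1500/61 - 1250*I/61 ≈ -24.59 - 20.492*I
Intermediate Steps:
s = -58/47 (s = 58*(-1/47) = -58/47 ≈ -1.2340)
Y(Z, S) = 7 + 2*I*Z (Y(Z, S) = 7 - (-√(-4))*Z = 7 - (-2*I)*Z = 7 - (-2)*I*Z = 7 + 2*I*Z)
P = 15 - 10*I (P = (24 - 16) + (7 + 2*I*(-5)) = 8 + (7 - 10*I) = 15 - 10*I ≈ 15.0 - 10.0*I)
F(p) = -12 + 10*I (F(p) = 3 - (15 - 10*I) = 3 + (-15 + 10*I) = -12 + 10*I)
(-11*(-44) + 16)/F(s) = (-11*(-44) + 16)/(-12 + 10*I) = (484 + 16)*((-12 - 10*I)/244) = 500*((-12 - 10*I)/244) = 125*(-12 - 10*I)/61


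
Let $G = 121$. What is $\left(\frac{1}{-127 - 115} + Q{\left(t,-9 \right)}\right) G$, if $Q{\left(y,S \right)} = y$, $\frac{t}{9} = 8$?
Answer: $\frac{17423}{2} \approx 8711.5$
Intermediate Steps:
$t = 72$ ($t = 9 \cdot 8 = 72$)
$\left(\frac{1}{-127 - 115} + Q{\left(t,-9 \right)}\right) G = \left(\frac{1}{-127 - 115} + 72\right) 121 = \left(\frac{1}{-242} + 72\right) 121 = \left(- \frac{1}{242} + 72\right) 121 = \frac{17423}{242} \cdot 121 = \frac{17423}{2}$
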